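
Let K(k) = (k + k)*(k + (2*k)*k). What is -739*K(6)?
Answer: -691704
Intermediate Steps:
K(k) = 2*k*(k + 2*k²) (K(k) = (2*k)*(k + 2*k²) = 2*k*(k + 2*k²))
-739*K(6) = -739*6²*(2 + 4*6) = -26604*(2 + 24) = -26604*26 = -739*936 = -691704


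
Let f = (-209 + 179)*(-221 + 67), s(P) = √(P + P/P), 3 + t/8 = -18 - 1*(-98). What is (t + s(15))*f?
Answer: 2864400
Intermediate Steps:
t = 616 (t = -24 + 8*(-18 - 1*(-98)) = -24 + 8*(-18 + 98) = -24 + 8*80 = -24 + 640 = 616)
s(P) = √(1 + P) (s(P) = √(P + 1) = √(1 + P))
f = 4620 (f = -30*(-154) = 4620)
(t + s(15))*f = (616 + √(1 + 15))*4620 = (616 + √16)*4620 = (616 + 4)*4620 = 620*4620 = 2864400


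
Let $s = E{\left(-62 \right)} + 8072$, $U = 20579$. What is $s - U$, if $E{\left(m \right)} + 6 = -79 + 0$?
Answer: $-12592$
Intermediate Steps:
$E{\left(m \right)} = -85$ ($E{\left(m \right)} = -6 + \left(-79 + 0\right) = -6 - 79 = -85$)
$s = 7987$ ($s = -85 + 8072 = 7987$)
$s - U = 7987 - 20579 = -12592$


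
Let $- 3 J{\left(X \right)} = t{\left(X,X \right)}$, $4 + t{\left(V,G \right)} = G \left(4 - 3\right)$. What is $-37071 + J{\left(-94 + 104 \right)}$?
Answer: $-37073$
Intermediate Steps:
$t{\left(V,G \right)} = -4 + G$ ($t{\left(V,G \right)} = -4 + G \left(4 - 3\right) = -4 + G 1 = -4 + G$)
$J{\left(X \right)} = \frac{4}{3} - \frac{X}{3}$ ($J{\left(X \right)} = - \frac{-4 + X}{3} = \frac{4}{3} - \frac{X}{3}$)
$-37071 + J{\left(-94 + 104 \right)} = -37071 + \left(\frac{4}{3} - \frac{-94 + 104}{3}\right) = -37071 + \left(\frac{4}{3} - \frac{10}{3}\right) = -37071 - 2 = -37073$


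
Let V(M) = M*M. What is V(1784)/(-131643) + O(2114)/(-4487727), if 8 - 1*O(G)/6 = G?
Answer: -4760409273988/196925948487 ≈ -24.174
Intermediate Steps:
O(G) = 48 - 6*G
V(M) = M²
V(1784)/(-131643) + O(2114)/(-4487727) = 1784²/(-131643) + (48 - 6*2114)/(-4487727) = 3182656*(-1/131643) + (48 - 12684)*(-1/4487727) = -3182656/131643 - 12636*(-1/4487727) = -3182656/131643 + 4212/1495909 = -4760409273988/196925948487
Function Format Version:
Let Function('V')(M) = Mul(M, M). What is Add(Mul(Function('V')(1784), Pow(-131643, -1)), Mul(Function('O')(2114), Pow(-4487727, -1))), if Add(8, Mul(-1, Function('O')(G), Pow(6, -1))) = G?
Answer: Rational(-4760409273988, 196925948487) ≈ -24.174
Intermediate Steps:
Function('O')(G) = Add(48, Mul(-6, G))
Function('V')(M) = Pow(M, 2)
Add(Mul(Function('V')(1784), Pow(-131643, -1)), Mul(Function('O')(2114), Pow(-4487727, -1))) = Add(Mul(Pow(1784, 2), Pow(-131643, -1)), Mul(Add(48, Mul(-6, 2114)), Pow(-4487727, -1))) = Add(Mul(3182656, Rational(-1, 131643)), Mul(Add(48, -12684), Rational(-1, 4487727))) = Add(Rational(-3182656, 131643), Mul(-12636, Rational(-1, 4487727))) = Add(Rational(-3182656, 131643), Rational(4212, 1495909)) = Rational(-4760409273988, 196925948487)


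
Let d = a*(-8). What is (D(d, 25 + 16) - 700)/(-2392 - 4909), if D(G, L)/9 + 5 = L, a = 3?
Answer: 376/7301 ≈ 0.051500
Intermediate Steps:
d = -24 (d = 3*(-8) = -24)
D(G, L) = -45 + 9*L
(D(d, 25 + 16) - 700)/(-2392 - 4909) = ((-45 + 9*(25 + 16)) - 700)/(-2392 - 4909) = ((-45 + 9*41) - 700)/(-7301) = ((-45 + 369) - 700)*(-1/7301) = (324 - 700)*(-1/7301) = -376*(-1/7301) = 376/7301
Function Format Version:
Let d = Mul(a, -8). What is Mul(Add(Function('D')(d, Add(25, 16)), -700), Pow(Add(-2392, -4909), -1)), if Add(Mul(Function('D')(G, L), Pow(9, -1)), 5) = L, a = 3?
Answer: Rational(376, 7301) ≈ 0.051500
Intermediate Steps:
d = -24 (d = Mul(3, -8) = -24)
Function('D')(G, L) = Add(-45, Mul(9, L))
Mul(Add(Function('D')(d, Add(25, 16)), -700), Pow(Add(-2392, -4909), -1)) = Mul(Add(Add(-45, Mul(9, Add(25, 16))), -700), Pow(Add(-2392, -4909), -1)) = Mul(Add(Add(-45, Mul(9, 41)), -700), Pow(-7301, -1)) = Mul(Add(Add(-45, 369), -700), Rational(-1, 7301)) = Mul(Add(324, -700), Rational(-1, 7301)) = Mul(-376, Rational(-1, 7301)) = Rational(376, 7301)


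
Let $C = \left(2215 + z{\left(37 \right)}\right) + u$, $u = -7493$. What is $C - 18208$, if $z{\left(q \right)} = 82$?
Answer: $-23404$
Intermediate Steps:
$C = -5196$ ($C = \left(2215 + 82\right) - 7493 = 2297 - 7493 = -5196$)
$C - 18208 = -5196 - 18208 = -23404$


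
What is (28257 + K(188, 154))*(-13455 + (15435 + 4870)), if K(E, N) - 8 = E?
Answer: 194903050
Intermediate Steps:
K(E, N) = 8 + E
(28257 + K(188, 154))*(-13455 + (15435 + 4870)) = (28257 + (8 + 188))*(-13455 + (15435 + 4870)) = (28257 + 196)*(-13455 + 20305) = 28453*6850 = 194903050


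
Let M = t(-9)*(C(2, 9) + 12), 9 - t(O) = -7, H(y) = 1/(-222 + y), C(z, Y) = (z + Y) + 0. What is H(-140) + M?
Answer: 133215/362 ≈ 368.00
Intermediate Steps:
C(z, Y) = Y + z (C(z, Y) = (Y + z) + 0 = Y + z)
t(O) = 16 (t(O) = 9 - 1*(-7) = 9 + 7 = 16)
M = 368 (M = 16*((9 + 2) + 12) = 16*(11 + 12) = 16*23 = 368)
H(-140) + M = 1/(-222 - 140) + 368 = 1/(-362) + 368 = -1/362 + 368 = 133215/362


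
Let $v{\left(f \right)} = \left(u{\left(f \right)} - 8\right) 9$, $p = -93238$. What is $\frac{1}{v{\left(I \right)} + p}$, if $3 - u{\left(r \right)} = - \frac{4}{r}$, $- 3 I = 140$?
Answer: $- \frac{35}{3264932} \approx -1.072 \cdot 10^{-5}$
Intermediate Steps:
$I = - \frac{140}{3}$ ($I = \left(- \frac{1}{3}\right) 140 = - \frac{140}{3} \approx -46.667$)
$u{\left(r \right)} = 3 + \frac{4}{r}$ ($u{\left(r \right)} = 3 - - \frac{4}{r} = 3 + \frac{4}{r}$)
$v{\left(f \right)} = -45 + \frac{36}{f}$ ($v{\left(f \right)} = \left(\left(3 + \frac{4}{f}\right) - 8\right) 9 = \left(-5 + \frac{4}{f}\right) 9 = -45 + \frac{36}{f}$)
$\frac{1}{v{\left(I \right)} + p} = \frac{1}{\left(-45 + \frac{36}{- \frac{140}{3}}\right) - 93238} = \frac{1}{\left(-45 + 36 \left(- \frac{3}{140}\right)\right) - 93238} = \frac{1}{\left(-45 - \frac{27}{35}\right) - 93238} = \frac{1}{- \frac{1602}{35} - 93238} = \frac{1}{- \frac{3264932}{35}} = - \frac{35}{3264932}$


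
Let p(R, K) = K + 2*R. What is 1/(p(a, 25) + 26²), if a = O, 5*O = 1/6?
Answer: 15/10516 ≈ 0.0014264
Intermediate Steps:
O = 1/30 (O = (⅕)/6 = (⅕)*(⅙) = 1/30 ≈ 0.033333)
a = 1/30 ≈ 0.033333
1/(p(a, 25) + 26²) = 1/((25 + 2*(1/30)) + 26²) = 1/((25 + 1/15) + 676) = 1/(376/15 + 676) = 1/(10516/15) = 15/10516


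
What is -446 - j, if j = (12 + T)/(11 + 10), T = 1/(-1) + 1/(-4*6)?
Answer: -225047/504 ≈ -446.52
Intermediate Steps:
T = -25/24 (T = 1*(-1) + 1/(-24) = -1 + 1*(-1/24) = -1 - 1/24 = -25/24 ≈ -1.0417)
j = 263/504 (j = (12 - 25/24)/(11 + 10) = (263/24)/21 = (1/21)*(263/24) = 263/504 ≈ 0.52183)
-446 - j = -446 - 1*263/504 = -446 - 263/504 = -225047/504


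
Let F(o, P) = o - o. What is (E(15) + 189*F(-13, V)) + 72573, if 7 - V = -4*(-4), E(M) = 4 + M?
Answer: 72592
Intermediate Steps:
V = -9 (V = 7 - (-4)*(-4) = 7 - 1*16 = 7 - 16 = -9)
F(o, P) = 0
(E(15) + 189*F(-13, V)) + 72573 = ((4 + 15) + 189*0) + 72573 = (19 + 0) + 72573 = 19 + 72573 = 72592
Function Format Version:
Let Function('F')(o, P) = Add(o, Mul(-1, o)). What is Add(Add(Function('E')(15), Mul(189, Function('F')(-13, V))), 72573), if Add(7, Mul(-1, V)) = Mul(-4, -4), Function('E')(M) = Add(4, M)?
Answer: 72592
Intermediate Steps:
V = -9 (V = Add(7, Mul(-1, Mul(-4, -4))) = Add(7, Mul(-1, 16)) = Add(7, -16) = -9)
Function('F')(o, P) = 0
Add(Add(Function('E')(15), Mul(189, Function('F')(-13, V))), 72573) = Add(Add(Add(4, 15), Mul(189, 0)), 72573) = Add(Add(19, 0), 72573) = Add(19, 72573) = 72592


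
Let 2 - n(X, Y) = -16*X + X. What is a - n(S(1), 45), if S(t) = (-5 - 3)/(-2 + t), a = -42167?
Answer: -42289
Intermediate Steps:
S(t) = -8/(-2 + t)
n(X, Y) = 2 + 15*X (n(X, Y) = 2 - (-16*X + X) = 2 - (-15)*X = 2 + 15*X)
a - n(S(1), 45) = -42167 - (2 + 15*(-8/(-2 + 1))) = -42167 - (2 + 15*(-8/(-1))) = -42167 - (2 + 15*(-8*(-1))) = -42167 - (2 + 15*8) = -42167 - (2 + 120) = -42167 - 1*122 = -42167 - 122 = -42289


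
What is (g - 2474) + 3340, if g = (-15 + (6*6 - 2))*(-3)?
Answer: 809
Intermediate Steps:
g = -57 (g = (-15 + (36 - 2))*(-3) = (-15 + 34)*(-3) = 19*(-3) = -57)
(g - 2474) + 3340 = (-57 - 2474) + 3340 = -2531 + 3340 = 809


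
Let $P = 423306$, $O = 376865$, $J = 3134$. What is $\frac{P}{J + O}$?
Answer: $\frac{423306}{379999} \approx 1.114$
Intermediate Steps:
$\frac{P}{J + O} = \frac{423306}{3134 + 376865} = \frac{423306}{379999}$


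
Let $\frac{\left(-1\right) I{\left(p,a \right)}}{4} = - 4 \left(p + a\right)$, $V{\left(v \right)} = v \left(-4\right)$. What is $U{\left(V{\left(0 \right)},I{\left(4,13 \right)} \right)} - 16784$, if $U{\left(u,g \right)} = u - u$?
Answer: $-16784$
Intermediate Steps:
$V{\left(v \right)} = - 4 v$
$I{\left(p,a \right)} = 16 a + 16 p$ ($I{\left(p,a \right)} = - 4 \left(- 4 \left(p + a\right)\right) = - 4 \left(- 4 \left(a + p\right)\right) = - 4 \left(- 4 a - 4 p\right) = 16 a + 16 p$)
$U{\left(u,g \right)} = 0$
$U{\left(V{\left(0 \right)},I{\left(4,13 \right)} \right)} - 16784 = 0 - 16784 = -16784$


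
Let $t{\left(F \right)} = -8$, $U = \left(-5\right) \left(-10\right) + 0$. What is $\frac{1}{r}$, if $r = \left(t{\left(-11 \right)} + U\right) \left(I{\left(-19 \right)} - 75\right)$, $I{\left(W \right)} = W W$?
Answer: $\frac{1}{12012} \approx 8.325 \cdot 10^{-5}$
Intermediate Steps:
$I{\left(W \right)} = W^{2}$
$U = 50$ ($U = 50 + 0 = 50$)
$r = 12012$ ($r = \left(-8 + 50\right) \left(\left(-19\right)^{2} - 75\right) = 42 \left(361 - 75\right) = 42 \cdot 286 = 12012$)
$\frac{1}{r} = \frac{1}{12012}$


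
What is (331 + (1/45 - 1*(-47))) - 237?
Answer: 6346/45 ≈ 141.02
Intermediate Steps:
(331 + (1/45 - 1*(-47))) - 237 = (331 + (1/45 + 47)) - 237 = (331 + 2116/45) - 237 = 17011/45 - 237 = 6346/45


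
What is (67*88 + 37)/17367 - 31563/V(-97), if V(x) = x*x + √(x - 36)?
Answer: -4632341815727/1537490332938 + 31563*I*√133/88529414 ≈ -3.0129 + 0.0041117*I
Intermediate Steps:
V(x) = x² + √(-36 + x)
(67*88 + 37)/17367 - 31563/V(-97) = (67*88 + 37)/17367 - 31563/((-97)² + √(-36 - 97)) = (5896 + 37)*(1/17367) - 31563/(9409 + √(-133)) = 5933*(1/17367) - 31563/(9409 + I*√133) = 5933/17367 - 31563/(9409 + I*√133)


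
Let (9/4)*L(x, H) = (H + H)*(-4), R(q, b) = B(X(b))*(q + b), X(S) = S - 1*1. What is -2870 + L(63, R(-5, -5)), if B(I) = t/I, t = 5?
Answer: -78290/27 ≈ -2899.6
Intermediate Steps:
X(S) = -1 + S (X(S) = S - 1 = -1 + S)
B(I) = 5/I
R(q, b) = 5*(b + q)/(-1 + b) (R(q, b) = (5/(-1 + b))*(q + b) = (5/(-1 + b))*(b + q) = 5*(b + q)/(-1 + b))
L(x, H) = -32*H/9 (L(x, H) = 4*((H + H)*(-4))/9 = 4*((2*H)*(-4))/9 = 4*(-8*H)/9 = -32*H/9)
-2870 + L(63, R(-5, -5)) = -2870 - 160*(-5 - 5)/(9*(-1 - 5)) = -2870 - 160*(-10)/(9*(-6)) = -2870 - 160*(-1)*(-10)/(9*6) = -2870 - 32/9*25/3 = -2870 - 800/27 = -78290/27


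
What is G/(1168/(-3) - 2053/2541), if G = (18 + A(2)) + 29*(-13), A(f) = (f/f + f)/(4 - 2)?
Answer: 1816815/1982698 ≈ 0.91634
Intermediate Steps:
A(f) = 1/2 + f/2 (A(f) = (1 + f)/2 = (1 + f)*(1/2) = 1/2 + f/2)
G = -715/2 (G = (18 + (1/2 + (1/2)*2)) + 29*(-13) = (18 + (1/2 + 1)) - 377 = (18 + 3/2) - 377 = 39/2 - 377 = -715/2 ≈ -357.50)
G/(1168/(-3) - 2053/2541) = -715/(2*(1168/(-3) - 2053/2541)) = -715/(2*(1168*(-1/3) - 2053*1/2541)) = -715/(2*(-1168/3 - 2053/2541)) = -715/(2*(-991349/2541)) = -715/2*(-2541/991349) = 1816815/1982698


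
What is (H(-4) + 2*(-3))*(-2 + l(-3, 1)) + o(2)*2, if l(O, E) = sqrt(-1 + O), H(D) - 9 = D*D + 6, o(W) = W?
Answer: -46 + 50*I ≈ -46.0 + 50.0*I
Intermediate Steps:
H(D) = 15 + D**2 (H(D) = 9 + (D*D + 6) = 9 + (D**2 + 6) = 9 + (6 + D**2) = 15 + D**2)
(H(-4) + 2*(-3))*(-2 + l(-3, 1)) + o(2)*2 = ((15 + (-4)**2) + 2*(-3))*(-2 + sqrt(-1 - 3)) + 2*2 = ((15 + 16) - 6)*(-2 + sqrt(-4)) + 4 = (31 - 6)*(-2 + 2*I) + 4 = 25*(-2 + 2*I) + 4 = (-50 + 50*I) + 4 = -46 + 50*I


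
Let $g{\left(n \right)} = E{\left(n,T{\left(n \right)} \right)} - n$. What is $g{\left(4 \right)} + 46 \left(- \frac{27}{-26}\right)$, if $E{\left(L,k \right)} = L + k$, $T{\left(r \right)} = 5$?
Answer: $\frac{686}{13} \approx 52.769$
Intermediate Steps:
$g{\left(n \right)} = 5$ ($g{\left(n \right)} = \left(n + 5\right) - n = \left(5 + n\right) - n = 5$)
$g{\left(4 \right)} + 46 \left(- \frac{27}{-26}\right) = 5 + 46 \left(- \frac{27}{-26}\right) = 5 + 46 \left(\left(-27\right) \left(- \frac{1}{26}\right)\right) = 5 + 46 \cdot \frac{27}{26} = 5 + \frac{621}{13} = \frac{686}{13}$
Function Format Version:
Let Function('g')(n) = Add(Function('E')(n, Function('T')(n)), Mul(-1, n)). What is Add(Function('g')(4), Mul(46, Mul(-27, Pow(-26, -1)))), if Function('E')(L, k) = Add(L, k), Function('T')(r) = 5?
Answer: Rational(686, 13) ≈ 52.769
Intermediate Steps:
Function('g')(n) = 5 (Function('g')(n) = Add(Add(n, 5), Mul(-1, n)) = Add(Add(5, n), Mul(-1, n)) = 5)
Add(Function('g')(4), Mul(46, Mul(-27, Pow(-26, -1)))) = Add(5, Mul(46, Mul(-27, Pow(-26, -1)))) = Add(5, Mul(46, Mul(-27, Rational(-1, 26)))) = Add(5, Mul(46, Rational(27, 26))) = Add(5, Rational(621, 13)) = Rational(686, 13)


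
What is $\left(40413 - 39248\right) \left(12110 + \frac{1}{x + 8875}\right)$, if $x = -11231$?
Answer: $\frac{33238800235}{2356} \approx 1.4108 \cdot 10^{7}$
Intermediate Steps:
$\left(40413 - 39248\right) \left(12110 + \frac{1}{x + 8875}\right) = \left(40413 - 39248\right) \left(12110 + \frac{1}{-11231 + 8875}\right) = 1165 \left(12110 + \frac{1}{-2356}\right) = 1165 \left(12110 - \frac{1}{2356}\right) = 1165 \cdot \frac{28531159}{2356} = \frac{33238800235}{2356}$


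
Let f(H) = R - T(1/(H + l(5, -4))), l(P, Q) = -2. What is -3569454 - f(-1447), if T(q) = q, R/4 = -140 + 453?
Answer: -5173952995/1449 ≈ -3.5707e+6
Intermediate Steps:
R = 1252 (R = 4*(-140 + 453) = 4*313 = 1252)
f(H) = 1252 - 1/(-2 + H) (f(H) = 1252 - 1/(H - 2) = 1252 - 1/(-2 + H))
-3569454 - f(-1447) = -3569454 - (-2505 + 1252*(-1447))/(-2 - 1447) = -3569454 - (-2505 - 1811644)/(-1449) = -3569454 - (-1)*(-1814149)/1449 = -3569454 - 1*1814149/1449 = -3569454 - 1814149/1449 = -5173952995/1449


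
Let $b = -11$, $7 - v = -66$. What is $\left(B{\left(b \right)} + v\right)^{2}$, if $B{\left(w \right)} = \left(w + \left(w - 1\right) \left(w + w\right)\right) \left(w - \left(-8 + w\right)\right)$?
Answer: $4397409$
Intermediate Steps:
$v = 73$ ($v = 7 - -66 = 7 + 66 = 73$)
$B{\left(w \right)} = 8 w + 16 w \left(-1 + w\right)$ ($B{\left(w \right)} = \left(w + \left(-1 + w\right) 2 w\right) 8 = \left(w + 2 w \left(-1 + w\right)\right) 8 = 8 w + 16 w \left(-1 + w\right)$)
$\left(B{\left(b \right)} + v\right)^{2} = \left(8 \left(-11\right) \left(-1 + 2 \left(-11\right)\right) + 73\right)^{2} = \left(8 \left(-11\right) \left(-1 - 22\right) + 73\right)^{2} = \left(8 \left(-11\right) \left(-23\right) + 73\right)^{2} = \left(2024 + 73\right)^{2} = 2097^{2} = 4397409$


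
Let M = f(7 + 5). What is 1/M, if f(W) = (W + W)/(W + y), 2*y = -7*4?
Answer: -1/12 ≈ -0.083333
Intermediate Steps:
y = -14 (y = (-7*4)/2 = (1/2)*(-28) = -14)
f(W) = 2*W/(-14 + W) (f(W) = (W + W)/(W - 14) = (2*W)/(-14 + W) = 2*W/(-14 + W))
M = -12 (M = 2*(7 + 5)/(-14 + (7 + 5)) = 2*12/(-14 + 12) = 2*12/(-2) = 2*12*(-1/2) = -12)
1/M = 1/(-12) = -1/12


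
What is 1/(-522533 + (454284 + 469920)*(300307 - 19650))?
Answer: 1/259383799495 ≈ 3.8553e-12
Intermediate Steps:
1/(-522533 + (454284 + 469920)*(300307 - 19650)) = 1/(-522533 + 924204*280657) = 1/(-522533 + 259384322028) = 1/259383799495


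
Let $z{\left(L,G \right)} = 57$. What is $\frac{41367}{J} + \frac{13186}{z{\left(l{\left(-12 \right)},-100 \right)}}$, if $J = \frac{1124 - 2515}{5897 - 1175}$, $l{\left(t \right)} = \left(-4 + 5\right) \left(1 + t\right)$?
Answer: $- \frac{585039568}{4173} \approx -1.402 \cdot 10^{5}$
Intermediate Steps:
$l{\left(t \right)} = 1 + t$ ($l{\left(t \right)} = 1 \left(1 + t\right) = 1 + t$)
$J = - \frac{1391}{4722} \approx -0.29458$
$\frac{41367}{J} + \frac{13186}{z{\left(l{\left(-12 \right)},-100 \right)}} = \frac{41367}{- \frac{1391}{4722}} + \frac{13186}{57} = 41367 \left(- \frac{4722}{1391}\right) + 13186 \cdot \frac{1}{57} = - \frac{195334974}{1391} + \frac{694}{3} = - \frac{585039568}{4173}$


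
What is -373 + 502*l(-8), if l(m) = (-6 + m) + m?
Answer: -11417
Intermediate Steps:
l(m) = -6 + 2*m
-373 + 502*l(-8) = -373 + 502*(-6 + 2*(-8)) = -373 + 502*(-6 - 16) = -373 + 502*(-22) = -373 - 11044 = -11417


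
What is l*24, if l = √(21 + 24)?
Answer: 72*√5 ≈ 161.00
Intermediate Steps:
l = 3*√5 (l = √45 = 3*√5 ≈ 6.7082)
l*24 = (3*√5)*24 = 72*√5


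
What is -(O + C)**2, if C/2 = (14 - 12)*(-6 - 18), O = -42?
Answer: -19044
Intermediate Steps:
C = -96 (C = 2*((14 - 12)*(-6 - 18)) = 2*(2*(-24)) = 2*(-48) = -96)
-(O + C)**2 = -(-42 - 96)**2 = -1*(-138)**2 = -1*19044 = -19044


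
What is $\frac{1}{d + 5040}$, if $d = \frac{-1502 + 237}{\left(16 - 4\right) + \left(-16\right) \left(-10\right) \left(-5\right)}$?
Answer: $\frac{788}{3972785} \approx 0.00019835$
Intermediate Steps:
$d = \frac{1265}{788}$ ($d = - \frac{1265}{\left(16 - 4\right) + 160 \left(-5\right)} = - \frac{1265}{12 - 800} = - \frac{1265}{-788} = \left(-1265\right) \left(- \frac{1}{788}\right) = \frac{1265}{788} \approx 1.6053$)
$\frac{1}{d + 5040} = \frac{1}{\frac{1265}{788} + 5040} = \frac{1}{\frac{3972785}{788}} = \frac{788}{3972785}$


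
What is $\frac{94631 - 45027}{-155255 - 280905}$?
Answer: $- \frac{12401}{109040} \approx -0.11373$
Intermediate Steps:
$\frac{94631 - 45027}{-155255 - 280905} = \frac{49604}{-436160} = 49604 \left(- \frac{1}{436160}\right) = - \frac{12401}{109040}$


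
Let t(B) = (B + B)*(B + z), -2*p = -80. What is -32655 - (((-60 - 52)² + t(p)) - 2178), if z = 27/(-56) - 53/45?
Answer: -2903557/63 ≈ -46088.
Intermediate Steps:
z = -4183/2520 (z = 27*(-1/56) - 53*1/45 = -27/56 - 53/45 = -4183/2520 ≈ -1.6599)
p = 40 (p = -½*(-80) = 40)
t(B) = 2*B*(-4183/2520 + B) (t(B) = (B + B)*(B - 4183/2520) = (2*B)*(-4183/2520 + B) = 2*B*(-4183/2520 + B))
-32655 - (((-60 - 52)² + t(p)) - 2178) = -32655 - (((-60 - 52)² + (1/1260)*40*(-4183 + 2520*40)) - 2178) = -32655 - (((-112)² + (1/1260)*40*(-4183 + 100800)) - 2178) = -32655 - ((12544 + (1/1260)*40*96617) - 2178) = -32655 - ((12544 + 193234/63) - 2178) = -32655 - (983506/63 - 2178) = -32655 - 1*846292/63 = -32655 - 846292/63 = -2903557/63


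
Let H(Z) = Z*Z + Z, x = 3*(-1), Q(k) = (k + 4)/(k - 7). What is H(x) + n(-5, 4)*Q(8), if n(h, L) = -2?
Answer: -18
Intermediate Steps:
Q(k) = (4 + k)/(-7 + k)
x = -3
H(Z) = Z + Z² (H(Z) = Z² + Z = Z + Z²)
H(x) + n(-5, 4)*Q(8) = -3*(1 - 3) - 2*(4 + 8)/(-7 + 8) = -3*(-2) - 2*12/1 = 6 - 2*12 = 6 - 24 = -18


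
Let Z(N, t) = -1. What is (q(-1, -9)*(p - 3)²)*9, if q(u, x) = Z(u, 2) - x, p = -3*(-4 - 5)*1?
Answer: 41472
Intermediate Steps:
p = 27 (p = -3*(-9)*1 = 27*1 = 27)
q(u, x) = -1 - x
(q(-1, -9)*(p - 3)²)*9 = ((-1 - 1*(-9))*(27 - 3)²)*9 = ((-1 + 9)*24²)*9 = (8*576)*9 = 4608*9 = 41472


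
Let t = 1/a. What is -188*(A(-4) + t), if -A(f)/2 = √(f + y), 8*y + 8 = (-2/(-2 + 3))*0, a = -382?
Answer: 94/191 + 376*I*√5 ≈ 0.49215 + 840.76*I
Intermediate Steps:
y = -1 (y = -1 + ((-2/(-2 + 3))*0)/8 = -1 + ((-2/1)*0)/8 = -1 + ((1*(-2))*0)/8 = -1 + (-2*0)/8 = -1 + (⅛)*0 = -1 + 0 = -1)
A(f) = -2*√(-1 + f) (A(f) = -2*√(f - 1) = -2*√(-1 + f))
t = -1/382 (t = 1/(-382) = -1/382 ≈ -0.0026178)
-188*(A(-4) + t) = -188*(-2*√(-1 - 4) - 1/382) = -188*(-2*I*√5 - 1/382) = -188*(-1/382 - 2*I*√5) = 94/191 + 376*I*√5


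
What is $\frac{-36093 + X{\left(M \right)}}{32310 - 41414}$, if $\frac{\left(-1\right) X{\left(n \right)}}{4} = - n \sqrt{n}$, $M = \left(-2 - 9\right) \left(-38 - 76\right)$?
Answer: $\frac{36093}{9104} - \frac{627 \sqrt{1254}}{1138} \approx -15.546$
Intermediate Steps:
$M = 1254$ ($M = \left(-11\right) \left(-114\right) = 1254$)
$X{\left(n \right)} = 4 n^{\frac{3}{2}}$ ($X{\left(n \right)} = - 4 \left(- n \sqrt{n}\right) = - 4 \left(- n^{\frac{3}{2}}\right) = 4 n^{\frac{3}{2}}$)
$\frac{-36093 + X{\left(M \right)}}{32310 - 41414} = \frac{-36093 + 4 \cdot 1254^{\frac{3}{2}}}{32310 - 41414} = \frac{-36093 + 4 \cdot 1254 \sqrt{1254}}{-9104} = \left(-36093 + 5016 \sqrt{1254}\right) \left(- \frac{1}{9104}\right) = \frac{36093}{9104} - \frac{627 \sqrt{1254}}{1138}$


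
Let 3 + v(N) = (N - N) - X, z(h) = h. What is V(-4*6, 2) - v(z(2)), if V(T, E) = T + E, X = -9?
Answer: -28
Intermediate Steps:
V(T, E) = E + T
v(N) = 6 (v(N) = -3 + ((N - N) - 1*(-9)) = -3 + (0 + 9) = -3 + 9 = 6)
V(-4*6, 2) - v(z(2)) = (2 - 4*6) - 1*6 = (2 - 24) - 6 = -22 - 6 = -28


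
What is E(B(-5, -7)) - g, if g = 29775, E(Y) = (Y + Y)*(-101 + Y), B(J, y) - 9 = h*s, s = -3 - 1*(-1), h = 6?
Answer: -29151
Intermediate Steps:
s = -2 (s = -3 + 1 = -2)
B(J, y) = -3 (B(J, y) = 9 + 6*(-2) = 9 - 12 = -3)
E(Y) = 2*Y*(-101 + Y) (E(Y) = (2*Y)*(-101 + Y) = 2*Y*(-101 + Y))
E(B(-5, -7)) - g = 2*(-3)*(-101 - 3) - 1*29775 = 2*(-3)*(-104) - 29775 = 624 - 29775 = -29151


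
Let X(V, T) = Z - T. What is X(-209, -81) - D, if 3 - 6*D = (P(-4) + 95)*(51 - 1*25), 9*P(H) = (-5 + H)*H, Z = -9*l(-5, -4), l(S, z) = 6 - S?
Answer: 821/2 ≈ 410.50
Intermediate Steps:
Z = -99 (Z = -9*(6 - 1*(-5)) = -9*(6 + 5) = -9*11 = -99)
X(V, T) = -99 - T
P(H) = H*(-5 + H)/9 (P(H) = ((-5 + H)*H)/9 = (H*(-5 + H))/9 = H*(-5 + H)/9)
D = -857/2 (D = 1/2 - ((1/9)*(-4)*(-5 - 4) + 95)*(51 - 1*25)/6 = 1/2 - ((1/9)*(-4)*(-9) + 95)*(51 - 25)/6 = 1/2 - (4 + 95)*26/6 = 1/2 - 33*26/2 = 1/2 - 1/6*2574 = 1/2 - 429 = -857/2 ≈ -428.50)
X(-209, -81) - D = (-99 - 1*(-81)) - 1*(-857/2) = (-99 + 81) + 857/2 = -18 + 857/2 = 821/2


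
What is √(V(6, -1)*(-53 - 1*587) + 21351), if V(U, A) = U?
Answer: √17511 ≈ 132.33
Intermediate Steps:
√(V(6, -1)*(-53 - 1*587) + 21351) = √(6*(-53 - 1*587) + 21351) = √(6*(-53 - 587) + 21351) = √(6*(-640) + 21351) = √(-3840 + 21351) = √17511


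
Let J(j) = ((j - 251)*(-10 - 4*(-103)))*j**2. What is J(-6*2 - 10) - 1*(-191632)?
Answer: -52925432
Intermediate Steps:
J(j) = j**2*(-100902 + 402*j) (J(j) = ((-251 + j)*(-10 + 412))*j**2 = ((-251 + j)*402)*j**2 = (-100902 + 402*j)*j**2 = j**2*(-100902 + 402*j))
J(-6*2 - 10) - 1*(-191632) = 402*(-6*2 - 10)**2*(-251 + (-6*2 - 10)) - 1*(-191632) = 402*(-12 - 10)**2*(-251 + (-12 - 10)) + 191632 = 402*(-22)**2*(-251 - 22) + 191632 = 402*484*(-273) + 191632 = -53117064 + 191632 = -52925432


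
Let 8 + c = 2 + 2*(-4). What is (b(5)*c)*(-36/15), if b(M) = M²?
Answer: 840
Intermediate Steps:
c = -14 (c = -8 + (2 + 2*(-4)) = -8 + (2 - 8) = -8 - 6 = -14)
(b(5)*c)*(-36/15) = (5²*(-14))*(-36/15) = (25*(-14))*(-36*1/15) = -350*(-12/5) = 840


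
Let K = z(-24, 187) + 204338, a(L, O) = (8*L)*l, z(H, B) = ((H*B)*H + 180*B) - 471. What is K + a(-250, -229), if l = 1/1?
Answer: 343239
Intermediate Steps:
l = 1
z(H, B) = -471 + 180*B + B*H² (z(H, B) = ((B*H)*H + 180*B) - 471 = (B*H² + 180*B) - 471 = (180*B + B*H²) - 471 = -471 + 180*B + B*H²)
a(L, O) = 8*L (a(L, O) = (8*L)*1 = 8*L)
K = 345239 (K = (-471 + 180*187 + 187*(-24)²) + 204338 = (-471 + 33660 + 187*576) + 204338 = (-471 + 33660 + 107712) + 204338 = 140901 + 204338 = 345239)
K + a(-250, -229) = 345239 + 8*(-250) = 345239 - 2000 = 343239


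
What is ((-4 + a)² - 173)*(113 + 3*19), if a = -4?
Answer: -18530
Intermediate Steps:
((-4 + a)² - 173)*(113 + 3*19) = ((-4 - 4)² - 173)*(113 + 3*19) = ((-8)² - 173)*(113 + 57) = (64 - 173)*170 = -109*170 = -18530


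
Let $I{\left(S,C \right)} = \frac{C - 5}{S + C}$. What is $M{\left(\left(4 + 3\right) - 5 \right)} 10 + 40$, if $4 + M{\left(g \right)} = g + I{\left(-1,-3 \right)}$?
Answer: $40$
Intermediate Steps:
$I{\left(S,C \right)} = \frac{-5 + C}{C + S}$
$M{\left(g \right)} = -2 + g$ ($M{\left(g \right)} = -4 + \left(g + \frac{-5 - 3}{-3 - 1}\right) = -4 + \left(g + \frac{1}{-4} \left(-8\right)\right) = -4 + \left(g - -2\right) = -4 + \left(g + 2\right) = -4 + \left(2 + g\right) = -2 + g$)
$M{\left(\left(4 + 3\right) - 5 \right)} 10 + 40 = \left(-2 + \left(\left(4 + 3\right) - 5\right)\right) 10 + 40 = \left(-2 + \left(7 - 5\right)\right) 10 + 40 = \left(-2 + 2\right) 10 + 40 = 0 \cdot 10 + 40 = 0 + 40 = 40$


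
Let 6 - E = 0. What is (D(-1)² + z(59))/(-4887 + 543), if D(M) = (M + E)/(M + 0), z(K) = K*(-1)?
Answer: 17/2172 ≈ 0.0078269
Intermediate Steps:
E = 6 (E = 6 - 1*0 = 6 + 0 = 6)
z(K) = -K
D(M) = (6 + M)/M (D(M) = (M + 6)/(M + 0) = (6 + M)/M)
(D(-1)² + z(59))/(-4887 + 543) = (((6 - 1)/(-1))² - 1*59)/(-4887 + 543) = ((-1*5)² - 59)/(-4344) = ((-5)² - 59)*(-1/4344) = (25 - 59)*(-1/4344) = -34*(-1/4344) = 17/2172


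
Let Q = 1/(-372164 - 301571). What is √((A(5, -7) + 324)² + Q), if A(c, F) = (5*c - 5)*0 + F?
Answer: √45613851339586290/673735 ≈ 317.00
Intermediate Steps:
A(c, F) = F (A(c, F) = (-5 + 5*c)*0 + F = 0 + F = F)
Q = -1/673735 (Q = 1/(-673735) = -1/673735 ≈ -1.4843e-6)
√((A(5, -7) + 324)² + Q) = √((-7 + 324)² - 1/673735) = √(317² - 1/673735) = √(100489 - 1/673735) = √(67702956414/673735) = √45613851339586290/673735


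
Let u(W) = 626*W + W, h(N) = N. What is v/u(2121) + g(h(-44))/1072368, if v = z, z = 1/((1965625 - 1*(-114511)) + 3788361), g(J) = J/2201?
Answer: -867140761903/46516153910112008892 ≈ -1.8642e-8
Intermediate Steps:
g(J) = J/2201 (g(J) = J*(1/2201) = J/2201)
u(W) = 627*W
z = 1/5868497 (z = 1/((1965625 + 114511) + 3788361) = 1/(2080136 + 3788361) = 1/5868497 ≈ 1.7040e-7)
v = 1/5868497 ≈ 1.7040e-7
v/u(2121) + g(h(-44))/1072368 = 1/(5868497*((627*2121))) + ((1/2201)*(-44))/1072368 = (1/5868497)/1329867 - 44/2201*1/1072368 = (1/5868497)*(1/1329867) - 1/53642772 = 1/7804320499899 - 1/53642772 = -867140761903/46516153910112008892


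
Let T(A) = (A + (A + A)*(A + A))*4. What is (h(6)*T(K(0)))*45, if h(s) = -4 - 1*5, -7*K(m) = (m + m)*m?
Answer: 0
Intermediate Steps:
K(m) = -2*m**2/7 (K(m) = -(m + m)*m/7 = -2*m*m/7 = -2*m**2/7)
h(s) = -9 (h(s) = -4 - 5 = -9)
T(A) = 4*A + 16*A**2 (T(A) = (A + (2*A)*(2*A))*4 = (A + 4*A**2)*4 = 4*A + 16*A**2)
(h(6)*T(K(0)))*45 = -36*(-2/7*0**2)*(1 + 4*(-2/7*0**2))*45 = -36*(-2/7*0)*(1 + 4*(-2/7*0))*45 = -36*0*(1 + 4*0)*45 = -36*0*(1 + 0)*45 = -36*0*45 = -9*0*45 = 0*45 = 0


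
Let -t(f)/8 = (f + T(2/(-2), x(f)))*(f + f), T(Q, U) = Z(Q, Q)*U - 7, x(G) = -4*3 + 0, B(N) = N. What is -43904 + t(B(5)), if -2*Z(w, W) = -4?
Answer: -41824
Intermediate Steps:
x(G) = -12 (x(G) = -12 + 0 = -12)
Z(w, W) = 2 (Z(w, W) = -1/2*(-4) = 2)
T(Q, U) = -7 + 2*U (T(Q, U) = 2*U - 7 = -7 + 2*U)
t(f) = -16*f*(-31 + f) (t(f) = -8*(f + (-7 + 2*(-12)))*(f + f) = -8*(f + (-7 - 24))*2*f = -8*(f - 31)*2*f = -8*(-31 + f)*2*f = -16*f*(-31 + f))
-43904 + t(B(5)) = -43904 + 16*5*(31 - 1*5) = -43904 + 16*5*(31 - 5) = -43904 + 16*5*26 = -43904 + 2080 = -41824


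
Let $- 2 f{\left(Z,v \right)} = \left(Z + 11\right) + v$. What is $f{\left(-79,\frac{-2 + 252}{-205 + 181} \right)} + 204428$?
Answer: $\frac{4907213}{24} \approx 2.0447 \cdot 10^{5}$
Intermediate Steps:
$f{\left(Z,v \right)} = - \frac{11}{2} - \frac{Z}{2} - \frac{v}{2}$ ($f{\left(Z,v \right)} = - \frac{\left(Z + 11\right) + v}{2} = - \frac{\left(11 + Z\right) + v}{2} = - \frac{11 + Z + v}{2} = - \frac{11}{2} - \frac{Z}{2} - \frac{v}{2}$)
$f{\left(-79,\frac{-2 + 252}{-205 + 181} \right)} + 204428 = \left(- \frac{11}{2} - - \frac{79}{2} - \frac{\left(-2 + 252\right) \frac{1}{-205 + 181}}{2}\right) + 204428 = \left(- \frac{11}{2} + \frac{79}{2} - \frac{250 \frac{1}{-24}}{2}\right) + 204428 = \left(- \frac{11}{2} + \frac{79}{2} - \frac{250 \left(- \frac{1}{24}\right)}{2}\right) + 204428 = \left(- \frac{11}{2} + \frac{79}{2} - - \frac{125}{24}\right) + 204428 = \left(- \frac{11}{2} + \frac{79}{2} + \frac{125}{24}\right) + 204428 = \frac{941}{24} + 204428 = \frac{4907213}{24}$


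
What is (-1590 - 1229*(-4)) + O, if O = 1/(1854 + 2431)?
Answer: 14251911/4285 ≈ 3326.0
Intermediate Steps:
O = 1/4285 ≈ 0.00023337
(-1590 - 1229*(-4)) + O = (-1590 - 1229*(-4)) + 1/4285 = (-1590 + 4916) + 1/4285 = 3326 + 1/4285 = 14251911/4285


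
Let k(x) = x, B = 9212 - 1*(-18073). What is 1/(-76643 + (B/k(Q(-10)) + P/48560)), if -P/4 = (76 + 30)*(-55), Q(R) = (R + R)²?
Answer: -48560/3718448361 ≈ -1.3059e-5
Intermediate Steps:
Q(R) = 4*R² (Q(R) = (2*R)² = 4*R²)
B = 27285 (B = 9212 + 18073 = 27285)
P = 23320 (P = -4*(76 + 30)*(-55) = -424*(-55) = -4*(-5830) = 23320)
1/(-76643 + (B/k(Q(-10)) + P/48560)) = 1/(-76643 + (27285/((4*(-10)²)) + 23320/48560)) = 1/(-76643 + (27285/((4*100)) + 23320*(1/48560))) = 1/(-76643 + (27285/400 + 583/1214)) = 1/(-76643 + (27285*(1/400) + 583/1214)) = 1/(-76643 + (5457/80 + 583/1214)) = 1/(-76643 + 3335719/48560) = 1/(-3718448361/48560) = -48560/3718448361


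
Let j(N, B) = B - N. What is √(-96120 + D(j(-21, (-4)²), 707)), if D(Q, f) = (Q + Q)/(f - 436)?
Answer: I*√7059128866/271 ≈ 310.03*I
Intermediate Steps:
D(Q, f) = 2*Q/(-436 + f) (D(Q, f) = (2*Q)/(-436 + f) = 2*Q/(-436 + f))
√(-96120 + D(j(-21, (-4)²), 707)) = √(-96120 + 2*((-4)² - 1*(-21))/(-436 + 707)) = √(-96120 + 2*(16 + 21)/271) = √(-96120 + 2*37*(1/271)) = √(-96120 + 74/271) = √(-26048446/271) = I*√7059128866/271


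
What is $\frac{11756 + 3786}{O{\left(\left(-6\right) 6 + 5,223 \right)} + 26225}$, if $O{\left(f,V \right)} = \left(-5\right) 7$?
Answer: $\frac{7771}{13095} \approx 0.59343$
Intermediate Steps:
$O{\left(f,V \right)} = -35$
$\frac{11756 + 3786}{O{\left(\left(-6\right) 6 + 5,223 \right)} + 26225} = \frac{11756 + 3786}{-35 + 26225} = \frac{15542}{26190} = 15542 \cdot \frac{1}{26190} = \frac{7771}{13095}$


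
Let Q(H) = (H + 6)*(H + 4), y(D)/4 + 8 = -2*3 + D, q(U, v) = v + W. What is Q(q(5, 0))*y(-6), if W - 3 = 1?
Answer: -6400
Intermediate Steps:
W = 4 (W = 3 + 1 = 4)
q(U, v) = 4 + v (q(U, v) = v + 4 = 4 + v)
y(D) = -56 + 4*D (y(D) = -32 + 4*(-2*3 + D) = -32 + 4*(-6 + D) = -32 + (-24 + 4*D) = -56 + 4*D)
Q(H) = (4 + H)*(6 + H) (Q(H) = (6 + H)*(4 + H) = (4 + H)*(6 + H))
Q(q(5, 0))*y(-6) = (24 + (4 + 0)² + 10*(4 + 0))*(-56 + 4*(-6)) = (24 + 4² + 10*4)*(-56 - 24) = (24 + 16 + 40)*(-80) = 80*(-80) = -6400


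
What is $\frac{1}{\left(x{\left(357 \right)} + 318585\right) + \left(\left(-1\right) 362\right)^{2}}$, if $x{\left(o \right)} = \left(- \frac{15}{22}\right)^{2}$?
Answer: $\frac{484}{217620661} \approx 2.2241 \cdot 10^{-6}$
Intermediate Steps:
$x{\left(o \right)} = \frac{225}{484}$ ($x{\left(o \right)} = \left(\left(-15\right) \frac{1}{22}\right)^{2} = \left(- \frac{15}{22}\right)^{2} = \frac{225}{484}$)
$\frac{1}{\left(x{\left(357 \right)} + 318585\right) + \left(\left(-1\right) 362\right)^{2}} = \frac{1}{\left(\frac{225}{484} + 318585\right) + \left(\left(-1\right) 362\right)^{2}} = \frac{1}{\frac{154195365}{484} + \left(-362\right)^{2}} = \frac{1}{\frac{154195365}{484} + 131044} = \frac{1}{\frac{217620661}{484}} = \frac{484}{217620661}$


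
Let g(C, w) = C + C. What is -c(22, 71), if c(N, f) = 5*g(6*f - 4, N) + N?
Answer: -4242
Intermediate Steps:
g(C, w) = 2*C
c(N, f) = -40 + N + 60*f (c(N, f) = 5*(2*(6*f - 4)) + N = 5*(2*(-4 + 6*f)) + N = 5*(-8 + 12*f) + N = (-40 + 60*f) + N = -40 + N + 60*f)
-c(22, 71) = -(-40 + 22 + 60*71) = -(-40 + 22 + 4260) = -1*4242 = -4242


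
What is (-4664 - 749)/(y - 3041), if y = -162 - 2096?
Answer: 5413/5299 ≈ 1.0215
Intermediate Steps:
y = -2258
(-4664 - 749)/(y - 3041) = (-4664 - 749)/(-2258 - 3041) = -5413/(-5299) = -5413*(-1/5299) = 5413/5299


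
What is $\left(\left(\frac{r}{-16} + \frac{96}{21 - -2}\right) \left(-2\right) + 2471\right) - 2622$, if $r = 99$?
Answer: $- \frac{27043}{184} \approx -146.97$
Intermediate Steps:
$\left(\left(\frac{r}{-16} + \frac{96}{21 - -2}\right) \left(-2\right) + 2471\right) - 2622 = \left(\left(\frac{99}{-16} + \frac{96}{21 - -2}\right) \left(-2\right) + 2471\right) - 2622 = \left(\left(99 \left(- \frac{1}{16}\right) + \frac{96}{21 + 2}\right) \left(-2\right) + 2471\right) - 2622 = \left(\left(- \frac{99}{16} + \frac{96}{23}\right) \left(-2\right) + 2471\right) - 2622 = \left(\left(- \frac{741}{368}\right) \left(-2\right) + 2471\right) - 2622 = \left(\frac{741}{184} + 2471\right) - 2622 = \frac{455405}{184} - 2622 = - \frac{27043}{184}$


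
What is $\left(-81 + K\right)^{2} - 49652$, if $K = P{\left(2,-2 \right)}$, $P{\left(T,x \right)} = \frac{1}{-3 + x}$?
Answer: $- \frac{1076464}{25} \approx -43059.0$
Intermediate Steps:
$K = - \frac{1}{5}$ ($K = \frac{1}{-3 - 2} = \frac{1}{-5} = - \frac{1}{5} \approx -0.2$)
$\left(-81 + K\right)^{2} - 49652 = \left(-81 - \frac{1}{5}\right)^{2} - 49652 = \left(- \frac{406}{5}\right)^{2} - 49652 = \frac{164836}{25} - 49652 = - \frac{1076464}{25}$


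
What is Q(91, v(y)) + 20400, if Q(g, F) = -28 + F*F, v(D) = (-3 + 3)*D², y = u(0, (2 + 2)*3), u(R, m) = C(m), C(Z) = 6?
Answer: 20372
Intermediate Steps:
u(R, m) = 6
y = 6
v(D) = 0 (v(D) = 0*D² = 0)
Q(g, F) = -28 + F²
Q(91, v(y)) + 20400 = (-28 + 0²) + 20400 = (-28 + 0) + 20400 = -28 + 20400 = 20372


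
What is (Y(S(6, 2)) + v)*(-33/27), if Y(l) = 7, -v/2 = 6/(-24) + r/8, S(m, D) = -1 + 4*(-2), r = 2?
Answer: -77/9 ≈ -8.5556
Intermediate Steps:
S(m, D) = -9 (S(m, D) = -1 - 8 = -9)
v = 0 (v = -2*(6/(-24) + 2/8) = -2*(6*(-1/24) + 2*(⅛)) = -2*(-¼ + ¼) = -2*0 = 0)
(Y(S(6, 2)) + v)*(-33/27) = (7 + 0)*(-33/27) = 7*(-33*1/27) = 7*(-11/9) = -77/9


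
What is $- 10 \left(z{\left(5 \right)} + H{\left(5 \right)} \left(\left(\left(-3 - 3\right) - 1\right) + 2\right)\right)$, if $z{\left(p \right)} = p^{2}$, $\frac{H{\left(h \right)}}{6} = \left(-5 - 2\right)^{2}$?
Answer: $14450$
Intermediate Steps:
$H{\left(h \right)} = 294$ ($H{\left(h \right)} = 6 \left(-5 - 2\right)^{2} = 6 \left(-7\right)^{2} = 6 \cdot 49 = 294$)
$- 10 \left(z{\left(5 \right)} + H{\left(5 \right)} \left(\left(\left(-3 - 3\right) - 1\right) + 2\right)\right) = - 10 \left(5^{2} + 294 \left(\left(\left(-3 - 3\right) - 1\right) + 2\right)\right) = - 10 \left(25 + 294 \left(\left(-6 - 1\right) + 2\right)\right) = - 10 \left(25 + 294 \left(-7 + 2\right)\right) = - 10 \left(25 + 294 \left(-5\right)\right) = - 10 \left(25 - 1470\right) = \left(-10\right) \left(-1445\right) = 14450$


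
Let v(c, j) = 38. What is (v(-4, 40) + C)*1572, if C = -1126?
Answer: -1710336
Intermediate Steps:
(v(-4, 40) + C)*1572 = (38 - 1126)*1572 = -1088*1572 = -1710336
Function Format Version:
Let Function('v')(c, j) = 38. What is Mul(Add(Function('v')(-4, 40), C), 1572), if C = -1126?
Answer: -1710336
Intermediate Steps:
Mul(Add(Function('v')(-4, 40), C), 1572) = Mul(Add(38, -1126), 1572) = Mul(-1088, 1572) = -1710336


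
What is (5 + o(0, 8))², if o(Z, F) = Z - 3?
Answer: 4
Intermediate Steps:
o(Z, F) = -3 + Z
(5 + o(0, 8))² = (5 + (-3 + 0))² = (5 - 3)² = 2² = 4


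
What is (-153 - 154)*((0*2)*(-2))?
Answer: 0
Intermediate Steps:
(-153 - 154)*((0*2)*(-2)) = -0*(-2) = -307*0 = 0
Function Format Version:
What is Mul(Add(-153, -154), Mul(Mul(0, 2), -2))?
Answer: 0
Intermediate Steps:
Mul(Add(-153, -154), Mul(Mul(0, 2), -2)) = Mul(-307, Mul(0, -2)) = Mul(-307, 0) = 0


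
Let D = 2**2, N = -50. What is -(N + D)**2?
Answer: -2116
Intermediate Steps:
D = 4
-(N + D)**2 = -(-50 + 4)**2 = -1*(-46)**2 = -1*2116 = -2116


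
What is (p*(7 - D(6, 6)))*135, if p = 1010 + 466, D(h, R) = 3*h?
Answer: -2191860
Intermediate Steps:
p = 1476
(p*(7 - D(6, 6)))*135 = (1476*(7 - 3*6))*135 = (1476*(7 - 1*18))*135 = (1476*(7 - 18))*135 = (1476*(-11))*135 = -16236*135 = -2191860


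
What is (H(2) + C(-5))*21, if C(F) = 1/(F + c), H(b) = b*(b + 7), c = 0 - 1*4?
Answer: 1127/3 ≈ 375.67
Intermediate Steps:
c = -4 (c = 0 - 4 = -4)
H(b) = b*(7 + b)
C(F) = 1/(-4 + F) (C(F) = 1/(F - 4) = 1/(-4 + F))
(H(2) + C(-5))*21 = (2*(7 + 2) + 1/(-4 - 5))*21 = (2*9 + 1/(-9))*21 = (18 - 1/9)*21 = (161/9)*21 = 1127/3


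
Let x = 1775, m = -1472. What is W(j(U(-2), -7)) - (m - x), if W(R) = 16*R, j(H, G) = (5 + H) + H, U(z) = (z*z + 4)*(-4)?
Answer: 2303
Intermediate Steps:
U(z) = -16 - 4*z**2 (U(z) = (z**2 + 4)*(-4) = (4 + z**2)*(-4) = -16 - 4*z**2)
j(H, G) = 5 + 2*H
W(j(U(-2), -7)) - (m - x) = 16*(5 + 2*(-16 - 4*(-2)**2)) - (-1472 - 1*1775) = 16*(5 + 2*(-16 - 4*4)) - (-1472 - 1775) = 16*(5 + 2*(-16 - 16)) - 1*(-3247) = 16*(5 + 2*(-32)) + 3247 = 16*(5 - 64) + 3247 = 16*(-59) + 3247 = -944 + 3247 = 2303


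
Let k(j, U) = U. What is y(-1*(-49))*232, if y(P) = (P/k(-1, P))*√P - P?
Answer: -9744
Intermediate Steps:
y(P) = √P - P (y(P) = (P/P)*√P - P = 1*√P - P = √P - P)
y(-1*(-49))*232 = (√(-1*(-49)) - (-1)*(-49))*232 = (√49 - 1*49)*232 = (7 - 49)*232 = -42*232 = -9744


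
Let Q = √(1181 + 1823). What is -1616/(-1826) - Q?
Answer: 808/913 - 2*√751 ≈ -53.924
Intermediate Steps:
Q = 2*√751 (Q = √3004 = 2*√751 ≈ 54.809)
-1616/(-1826) - Q = -1616/(-1826) - 2*√751 = -1616*(-1/1826) - 2*√751 = 808/913 - 2*√751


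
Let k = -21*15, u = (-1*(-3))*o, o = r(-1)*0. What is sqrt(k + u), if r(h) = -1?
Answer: 3*I*sqrt(35) ≈ 17.748*I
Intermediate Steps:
o = 0 (o = -1*0 = 0)
u = 0 (u = -1*(-3)*0 = 3*0 = 0)
k = -315
sqrt(k + u) = sqrt(-315 + 0) = sqrt(-315) = 3*I*sqrt(35)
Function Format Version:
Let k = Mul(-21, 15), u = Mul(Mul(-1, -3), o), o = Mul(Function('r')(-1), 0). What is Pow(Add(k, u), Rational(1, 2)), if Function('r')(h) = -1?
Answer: Mul(3, I, Pow(35, Rational(1, 2))) ≈ Mul(17.748, I)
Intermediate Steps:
o = 0 (o = Mul(-1, 0) = 0)
u = 0 (u = Mul(Mul(-1, -3), 0) = Mul(3, 0) = 0)
k = -315
Pow(Add(k, u), Rational(1, 2)) = Pow(Add(-315, 0), Rational(1, 2)) = Pow(-315, Rational(1, 2)) = Mul(3, I, Pow(35, Rational(1, 2)))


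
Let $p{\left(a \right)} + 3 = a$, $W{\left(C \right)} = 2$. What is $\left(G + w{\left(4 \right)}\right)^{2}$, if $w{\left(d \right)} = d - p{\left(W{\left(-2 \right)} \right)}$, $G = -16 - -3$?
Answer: $64$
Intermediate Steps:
$G = -13$ ($G = -16 + 3 = -13$)
$p{\left(a \right)} = -3 + a$
$w{\left(d \right)} = 1 + d$ ($w{\left(d \right)} = d - \left(-3 + 2\right) = d - -1 = d + 1 = 1 + d$)
$\left(G + w{\left(4 \right)}\right)^{2} = \left(-13 + \left(1 + 4\right)\right)^{2} = \left(-13 + 5\right)^{2} = \left(-8\right)^{2} = 64$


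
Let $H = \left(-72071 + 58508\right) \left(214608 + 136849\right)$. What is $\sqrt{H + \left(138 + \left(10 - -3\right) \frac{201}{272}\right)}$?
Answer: $\frac{3 i \sqrt{2449081636339}}{68} \approx 69042.0 i$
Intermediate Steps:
$H = -4766811291$ ($H = \left(-13563\right) 351457 = -4766811291$)
$\sqrt{H + \left(138 + \left(10 - -3\right) \frac{201}{272}\right)} = \sqrt{-4766811291 + \left(138 + \left(10 - -3\right) \frac{201}{272}\right)} = \sqrt{-4766811291 + \left(138 + \left(10 + 3\right) 201 \cdot \frac{1}{272}\right)} = \sqrt{-4766811291 + \left(138 + 13 \cdot \frac{201}{272}\right)} = \sqrt{-4766811291 + \left(138 + \frac{2613}{272}\right)} = \sqrt{-4766811291 + \frac{40149}{272}} = \sqrt{- \frac{1296572631003}{272}} = \frac{3 i \sqrt{2449081636339}}{68}$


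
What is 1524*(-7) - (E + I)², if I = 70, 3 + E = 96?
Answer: -37237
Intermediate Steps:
E = 93 (E = -3 + 96 = 93)
1524*(-7) - (E + I)² = 1524*(-7) - (93 + 70)² = -10668 - 1*163² = -10668 - 1*26569 = -10668 - 26569 = -37237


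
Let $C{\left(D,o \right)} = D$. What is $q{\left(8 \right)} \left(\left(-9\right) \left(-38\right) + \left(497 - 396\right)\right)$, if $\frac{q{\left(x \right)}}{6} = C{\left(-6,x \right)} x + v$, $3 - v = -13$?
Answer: $-85056$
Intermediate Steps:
$v = 16$ ($v = 3 - -13 = 3 + 13 = 16$)
$q{\left(x \right)} = 96 - 36 x$ ($q{\left(x \right)} = 6 \left(- 6 x + 16\right) = 6 \left(16 - 6 x\right) = 96 - 36 x$)
$q{\left(8 \right)} \left(\left(-9\right) \left(-38\right) + \left(497 - 396\right)\right) = \left(96 - 288\right) \left(\left(-9\right) \left(-38\right) + \left(497 - 396\right)\right) = \left(96 - 288\right) \left(342 + 101\right) = \left(-192\right) 443 = -85056$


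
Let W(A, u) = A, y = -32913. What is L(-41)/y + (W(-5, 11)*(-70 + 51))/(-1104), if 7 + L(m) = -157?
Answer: -42691/526608 ≈ -0.081068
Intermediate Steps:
L(m) = -164 (L(m) = -7 - 157 = -164)
L(-41)/y + (W(-5, 11)*(-70 + 51))/(-1104) = -164/(-32913) - 5*(-70 + 51)/(-1104) = -164*(-1/32913) - 5*(-19)*(-1/1104) = 164/32913 + 95*(-1/1104) = 164/32913 - 95/1104 = -42691/526608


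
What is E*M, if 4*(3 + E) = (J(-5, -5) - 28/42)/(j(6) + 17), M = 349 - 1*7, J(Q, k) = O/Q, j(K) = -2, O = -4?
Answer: -25631/25 ≈ -1025.2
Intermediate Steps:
J(Q, k) = -4/Q
M = 342 (M = 349 - 7 = 342)
E = -1349/450 (E = -3 + ((-4/(-5) - 28/42)/(-2 + 17))/4 = -3 + ((-4*(-1/5) - 28*1/42)/15)/4 = -3 + ((4/5 - 2/3)*(1/15))/4 = -3 + ((2/15)*(1/15))/4 = -3 + (1/4)*(2/225) = -3 + 1/450 = -1349/450 ≈ -2.9978)
E*M = -1349/450*342 = -25631/25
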